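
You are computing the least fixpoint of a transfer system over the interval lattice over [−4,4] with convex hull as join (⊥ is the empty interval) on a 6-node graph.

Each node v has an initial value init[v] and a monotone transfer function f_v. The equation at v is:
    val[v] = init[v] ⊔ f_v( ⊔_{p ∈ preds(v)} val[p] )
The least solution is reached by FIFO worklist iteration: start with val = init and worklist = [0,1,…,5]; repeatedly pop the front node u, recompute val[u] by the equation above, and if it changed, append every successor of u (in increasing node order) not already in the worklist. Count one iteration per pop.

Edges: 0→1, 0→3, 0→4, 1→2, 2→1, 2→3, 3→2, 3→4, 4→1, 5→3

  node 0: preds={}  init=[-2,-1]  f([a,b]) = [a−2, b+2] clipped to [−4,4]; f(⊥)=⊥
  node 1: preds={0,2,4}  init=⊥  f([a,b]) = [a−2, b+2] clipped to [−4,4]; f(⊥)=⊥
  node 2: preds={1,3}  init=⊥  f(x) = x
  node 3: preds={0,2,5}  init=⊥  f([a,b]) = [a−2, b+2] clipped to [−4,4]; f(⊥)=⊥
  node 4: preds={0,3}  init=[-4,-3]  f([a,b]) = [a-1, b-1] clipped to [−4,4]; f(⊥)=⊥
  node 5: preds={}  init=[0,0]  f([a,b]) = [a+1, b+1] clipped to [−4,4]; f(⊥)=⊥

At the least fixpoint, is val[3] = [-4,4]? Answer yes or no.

yes

Worklist (13 pops):
  #1 pop 0: in=⊥ → [-2,-1] (no change)
  #2 pop 1: in=[-4,-1] → [-4,1] (was ⊥); enqueue []
  #3 pop 2: in=[-4,1] → [-4,1] (was ⊥); enqueue [1]
  #4 pop 3: in=[-4,1] → [-4,3] (was ⊥); enqueue [2]
  #5 pop 4: in=[-4,3] → [-4,2] (was [-4,-3]); enqueue []
  #6 pop 5: in=⊥ → [0,0] (no change)
  #7 pop 1: in=[-4,2] → [-4,4] (was [-4,1]); enqueue []
  #8 pop 2: in=[-4,4] → [-4,4] (was [-4,1]); enqueue [1,3]
  #9 pop 1: in=[-4,4] → [-4,4] (no change)
  #10 pop 3: in=[-4,4] → [-4,4] (was [-4,3]); enqueue [2,4]
  #11 pop 2: in=[-4,4] → [-4,4] (no change)
  #12 pop 4: in=[-4,4] → [-4,3] (was [-4,2]); enqueue [1]
  #13 pop 1: in=[-4,4] → [-4,4] (no change)

Fixpoint:
  val[0] = [-2,-1]
  val[1] = [-4,4]
  val[2] = [-4,4]
  val[3] = [-4,4]
  val[4] = [-4,3]
  val[5] = [0,0]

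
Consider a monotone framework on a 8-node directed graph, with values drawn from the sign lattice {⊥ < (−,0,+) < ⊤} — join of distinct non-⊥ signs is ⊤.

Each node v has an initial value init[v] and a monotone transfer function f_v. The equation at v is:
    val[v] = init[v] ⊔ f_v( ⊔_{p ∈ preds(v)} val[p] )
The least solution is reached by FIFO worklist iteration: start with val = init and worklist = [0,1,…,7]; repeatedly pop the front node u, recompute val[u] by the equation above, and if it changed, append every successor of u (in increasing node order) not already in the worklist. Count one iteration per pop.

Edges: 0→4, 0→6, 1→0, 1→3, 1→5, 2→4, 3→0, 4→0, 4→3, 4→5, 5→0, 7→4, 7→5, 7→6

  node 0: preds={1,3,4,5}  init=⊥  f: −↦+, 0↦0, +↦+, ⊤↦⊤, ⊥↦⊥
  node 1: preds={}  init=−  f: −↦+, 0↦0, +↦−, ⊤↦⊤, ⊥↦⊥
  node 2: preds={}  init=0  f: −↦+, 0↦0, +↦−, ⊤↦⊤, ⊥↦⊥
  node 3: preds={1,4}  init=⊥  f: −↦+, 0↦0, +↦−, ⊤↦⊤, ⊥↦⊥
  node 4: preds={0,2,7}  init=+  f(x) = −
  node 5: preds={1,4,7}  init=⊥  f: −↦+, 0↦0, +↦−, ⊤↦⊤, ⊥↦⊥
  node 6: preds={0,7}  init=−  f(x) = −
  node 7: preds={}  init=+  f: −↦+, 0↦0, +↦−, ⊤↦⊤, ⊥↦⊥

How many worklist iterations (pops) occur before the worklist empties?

10

Trace (10 dequeues):
  [1] u=0 | in ⊤ | out ⊤ | prev ⊥ | push {}
  [2] u=1 | in ⊥ | out − | ==
  [3] u=2 | in ⊥ | out 0 | ==
  [4] u=3 | in ⊤ | out ⊤ | prev ⊥ | push {0}
  [5] u=4 | in ⊤ | out ⊤ | prev + | push {3}
  [6] u=5 | in ⊤ | out ⊤ | prev ⊥ | push {}
  [7] u=6 | in ⊤ | out − | ==
  [8] u=7 | in ⊥ | out + | ==
  [9] u=0 | in ⊤ | out ⊤ | ==
  [10] u=3 | in ⊤ | out ⊤ | ==

Converged values:
  [0] ⊤
  [1] −
  [2] 0
  [3] ⊤
  [4] ⊤
  [5] ⊤
  [6] −
  [7] +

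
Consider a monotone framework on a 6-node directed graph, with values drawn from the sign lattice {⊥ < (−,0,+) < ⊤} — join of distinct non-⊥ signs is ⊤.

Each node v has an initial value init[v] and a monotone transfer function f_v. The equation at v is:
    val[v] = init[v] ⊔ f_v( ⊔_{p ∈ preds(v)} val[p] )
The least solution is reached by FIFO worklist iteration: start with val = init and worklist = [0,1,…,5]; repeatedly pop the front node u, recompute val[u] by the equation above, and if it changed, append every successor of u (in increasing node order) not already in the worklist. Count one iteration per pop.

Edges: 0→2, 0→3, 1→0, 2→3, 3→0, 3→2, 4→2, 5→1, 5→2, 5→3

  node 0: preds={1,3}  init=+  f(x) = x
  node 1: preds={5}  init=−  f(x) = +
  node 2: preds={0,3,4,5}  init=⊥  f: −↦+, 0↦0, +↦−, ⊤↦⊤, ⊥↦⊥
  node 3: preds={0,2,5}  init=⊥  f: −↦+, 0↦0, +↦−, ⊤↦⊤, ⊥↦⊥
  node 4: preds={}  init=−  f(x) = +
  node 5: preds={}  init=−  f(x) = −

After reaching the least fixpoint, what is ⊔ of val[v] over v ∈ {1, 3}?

Worklist (8 pops):
  #1 pop 0: in=− → ⊤ (was +); enqueue []
  #2 pop 1: in=− → ⊤ (was −); enqueue [0]
  #3 pop 2: in=⊤ → ⊤ (was ⊥); enqueue []
  #4 pop 3: in=⊤ → ⊤ (was ⊥); enqueue [2]
  #5 pop 4: in=⊥ → ⊤ (was −); enqueue []
  #6 pop 5: in=⊥ → − (no change)
  #7 pop 0: in=⊤ → ⊤ (no change)
  #8 pop 2: in=⊤ → ⊤ (no change)

Fixpoint:
  val[0] = ⊤
  val[1] = ⊤
  val[2] = ⊤
  val[3] = ⊤
  val[4] = ⊤
  val[5] = −

⊤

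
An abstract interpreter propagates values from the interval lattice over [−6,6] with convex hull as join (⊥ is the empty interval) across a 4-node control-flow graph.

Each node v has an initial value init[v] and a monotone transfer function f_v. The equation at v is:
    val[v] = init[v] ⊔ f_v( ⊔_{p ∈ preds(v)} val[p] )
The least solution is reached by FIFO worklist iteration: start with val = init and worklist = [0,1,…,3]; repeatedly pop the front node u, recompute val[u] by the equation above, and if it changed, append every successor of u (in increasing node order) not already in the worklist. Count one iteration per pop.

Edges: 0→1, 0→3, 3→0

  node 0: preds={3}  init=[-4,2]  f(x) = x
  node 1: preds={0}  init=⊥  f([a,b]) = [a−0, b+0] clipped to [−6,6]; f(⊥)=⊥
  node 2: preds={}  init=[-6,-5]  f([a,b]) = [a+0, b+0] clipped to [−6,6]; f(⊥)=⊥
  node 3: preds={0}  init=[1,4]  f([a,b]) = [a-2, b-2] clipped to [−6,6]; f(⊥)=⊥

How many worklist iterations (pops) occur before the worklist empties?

7

Trace (7 dequeues):
  [1] u=0 | in [1,4] | out [-4,4] | prev [-4,2] | push {}
  [2] u=1 | in [-4,4] | out [-4,4] | prev ⊥ | push {}
  [3] u=2 | in ⊥ | out [-6,-5] | ==
  [4] u=3 | in [-4,4] | out [-6,4] | prev [1,4] | push {0}
  [5] u=0 | in [-6,4] | out [-6,4] | prev [-4,4] | push {1,3}
  [6] u=1 | in [-6,4] | out [-6,4] | prev [-4,4] | push {}
  [7] u=3 | in [-6,4] | out [-6,4] | ==

Converged values:
  [0] [-6,4]
  [1] [-6,4]
  [2] [-6,-5]
  [3] [-6,4]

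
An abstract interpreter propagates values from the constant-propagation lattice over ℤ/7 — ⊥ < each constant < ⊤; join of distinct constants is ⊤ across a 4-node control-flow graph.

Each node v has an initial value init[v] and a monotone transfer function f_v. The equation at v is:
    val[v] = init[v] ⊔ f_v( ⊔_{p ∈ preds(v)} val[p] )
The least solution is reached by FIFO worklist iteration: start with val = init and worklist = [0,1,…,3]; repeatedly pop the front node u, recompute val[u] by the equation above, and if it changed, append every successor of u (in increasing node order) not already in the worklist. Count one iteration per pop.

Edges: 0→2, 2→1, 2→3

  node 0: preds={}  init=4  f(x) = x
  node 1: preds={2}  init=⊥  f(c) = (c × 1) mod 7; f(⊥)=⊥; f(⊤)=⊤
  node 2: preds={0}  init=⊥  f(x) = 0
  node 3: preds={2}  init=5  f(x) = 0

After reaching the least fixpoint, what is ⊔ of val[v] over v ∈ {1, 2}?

Iteration log — 5 steps:
  step 1. node 0  ⊔preds=⊥  new=4  stable
  step 2. node 1  ⊔preds=⊥  new=⊥  stable
  step 3. node 2  ⊔preds=4  new=0  old=⊥  +wl: 1
  step 4. node 3  ⊔preds=0  new=⊤  old=5  +wl: 
  step 5. node 1  ⊔preds=0  new=0  old=⊥  +wl: 

Least fixpoint reached:
  node 0: 4
  node 1: 0
  node 2: 0
  node 3: ⊤

0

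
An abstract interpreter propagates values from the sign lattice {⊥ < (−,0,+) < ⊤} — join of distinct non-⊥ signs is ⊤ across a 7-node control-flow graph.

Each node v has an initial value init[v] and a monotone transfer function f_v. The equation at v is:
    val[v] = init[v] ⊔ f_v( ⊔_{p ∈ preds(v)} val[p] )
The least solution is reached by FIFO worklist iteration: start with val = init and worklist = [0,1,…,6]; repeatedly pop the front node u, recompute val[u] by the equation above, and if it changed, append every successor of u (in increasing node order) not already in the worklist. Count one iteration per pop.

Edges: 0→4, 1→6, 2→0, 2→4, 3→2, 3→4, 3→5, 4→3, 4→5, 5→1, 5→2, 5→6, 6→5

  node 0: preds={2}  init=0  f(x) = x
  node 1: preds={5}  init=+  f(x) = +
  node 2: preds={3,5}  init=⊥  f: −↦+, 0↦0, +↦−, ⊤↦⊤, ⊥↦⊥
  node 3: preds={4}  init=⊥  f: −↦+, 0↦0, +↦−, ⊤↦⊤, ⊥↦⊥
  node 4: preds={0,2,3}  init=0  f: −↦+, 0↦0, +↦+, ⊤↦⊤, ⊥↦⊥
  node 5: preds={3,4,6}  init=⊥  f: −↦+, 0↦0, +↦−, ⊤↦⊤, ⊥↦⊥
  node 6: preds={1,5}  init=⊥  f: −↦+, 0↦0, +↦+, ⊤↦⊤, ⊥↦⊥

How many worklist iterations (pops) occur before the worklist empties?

Trace (21 dequeues):
  [1] u=0 | in ⊥ | out 0 | ==
  [2] u=1 | in ⊥ | out + | ==
  [3] u=2 | in ⊥ | out ⊥ | ==
  [4] u=3 | in 0 | out 0 | prev ⊥ | push {2}
  [5] u=4 | in 0 | out 0 | ==
  [6] u=5 | in 0 | out 0 | prev ⊥ | push {1}
  [7] u=6 | in ⊤ | out ⊤ | prev ⊥ | push {5}
  [8] u=2 | in 0 | out 0 | prev ⊥ | push {0,4}
  [9] u=1 | in 0 | out + | ==
  [10] u=5 | in ⊤ | out ⊤ | prev 0 | push {1,2,6}
  [11] u=0 | in 0 | out 0 | ==
  [12] u=4 | in 0 | out 0 | ==
  [13] u=1 | in ⊤ | out + | ==
  [14] u=2 | in ⊤ | out ⊤ | prev 0 | push {0,4}
  [15] u=6 | in ⊤ | out ⊤ | ==
  [16] u=0 | in ⊤ | out ⊤ | prev 0 | push {}
  [17] u=4 | in ⊤ | out ⊤ | prev 0 | push {3,5}
  [18] u=3 | in ⊤ | out ⊤ | prev 0 | push {2,4}
  [19] u=5 | in ⊤ | out ⊤ | ==
  [20] u=2 | in ⊤ | out ⊤ | ==
  [21] u=4 | in ⊤ | out ⊤ | ==

Converged values:
  [0] ⊤
  [1] +
  [2] ⊤
  [3] ⊤
  [4] ⊤
  [5] ⊤
  [6] ⊤

21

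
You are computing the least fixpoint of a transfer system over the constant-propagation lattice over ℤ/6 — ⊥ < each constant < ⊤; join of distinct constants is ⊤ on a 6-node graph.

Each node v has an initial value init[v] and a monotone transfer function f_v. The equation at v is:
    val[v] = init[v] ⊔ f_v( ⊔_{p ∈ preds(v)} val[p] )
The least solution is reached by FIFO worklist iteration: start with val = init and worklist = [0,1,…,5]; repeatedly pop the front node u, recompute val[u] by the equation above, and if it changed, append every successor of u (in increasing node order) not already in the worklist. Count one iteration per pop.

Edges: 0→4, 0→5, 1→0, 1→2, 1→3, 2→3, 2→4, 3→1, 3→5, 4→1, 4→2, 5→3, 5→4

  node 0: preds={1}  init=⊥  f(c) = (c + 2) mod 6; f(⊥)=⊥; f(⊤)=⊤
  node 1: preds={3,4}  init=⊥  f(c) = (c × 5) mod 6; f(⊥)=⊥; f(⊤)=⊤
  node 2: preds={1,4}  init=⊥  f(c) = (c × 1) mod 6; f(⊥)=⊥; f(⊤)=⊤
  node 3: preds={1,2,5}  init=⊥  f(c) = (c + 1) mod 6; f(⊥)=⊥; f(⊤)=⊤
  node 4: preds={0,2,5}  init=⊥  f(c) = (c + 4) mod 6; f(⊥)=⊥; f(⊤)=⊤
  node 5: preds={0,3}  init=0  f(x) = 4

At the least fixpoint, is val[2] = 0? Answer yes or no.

Iteration log — 15 steps:
  step 1. node 0  ⊔preds=⊥  new=⊥  stable
  step 2. node 1  ⊔preds=⊥  new=⊥  stable
  step 3. node 2  ⊔preds=⊥  new=⊥  stable
  step 4. node 3  ⊔preds=0  new=1  old=⊥  +wl: 1
  step 5. node 4  ⊔preds=0  new=4  old=⊥  +wl: 2
  step 6. node 5  ⊔preds=1  new=⊤  old=0  +wl: 3,4
  step 7. node 1  ⊔preds=⊤  new=⊤  old=⊥  +wl: 0
  step 8. node 2  ⊔preds=⊤  new=⊤  old=⊥  +wl: 
  step 9. node 3  ⊔preds=⊤  new=⊤  old=1  +wl: 1,5
  step 10. node 4  ⊔preds=⊤  new=⊤  old=4  +wl: 2
  step 11. node 0  ⊔preds=⊤  new=⊤  old=⊥  +wl: 4
  step 12. node 1  ⊔preds=⊤  new=⊤  stable
  step 13. node 5  ⊔preds=⊤  new=⊤  stable
  step 14. node 2  ⊔preds=⊤  new=⊤  stable
  step 15. node 4  ⊔preds=⊤  new=⊤  stable

Least fixpoint reached:
  node 0: ⊤
  node 1: ⊤
  node 2: ⊤
  node 3: ⊤
  node 4: ⊤
  node 5: ⊤

no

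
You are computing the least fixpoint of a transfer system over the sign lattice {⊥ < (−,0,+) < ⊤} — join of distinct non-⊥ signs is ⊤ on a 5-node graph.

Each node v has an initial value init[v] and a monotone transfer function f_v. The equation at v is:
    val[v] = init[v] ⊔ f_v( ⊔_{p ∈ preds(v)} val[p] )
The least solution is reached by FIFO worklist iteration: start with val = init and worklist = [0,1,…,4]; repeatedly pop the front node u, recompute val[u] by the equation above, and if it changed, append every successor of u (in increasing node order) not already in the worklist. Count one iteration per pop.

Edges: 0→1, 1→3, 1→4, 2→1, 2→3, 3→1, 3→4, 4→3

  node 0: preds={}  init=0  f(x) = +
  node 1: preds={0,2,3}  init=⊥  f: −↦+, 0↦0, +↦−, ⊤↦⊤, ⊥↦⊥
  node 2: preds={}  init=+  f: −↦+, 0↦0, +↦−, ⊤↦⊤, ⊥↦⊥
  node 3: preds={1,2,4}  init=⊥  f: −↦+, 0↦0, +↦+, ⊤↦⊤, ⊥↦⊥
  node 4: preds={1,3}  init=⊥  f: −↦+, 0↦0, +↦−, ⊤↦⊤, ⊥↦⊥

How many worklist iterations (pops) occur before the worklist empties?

Trace (7 dequeues):
  [1] u=0 | in ⊥ | out ⊤ | prev 0 | push {}
  [2] u=1 | in ⊤ | out ⊤ | prev ⊥ | push {}
  [3] u=2 | in ⊥ | out + | ==
  [4] u=3 | in ⊤ | out ⊤ | prev ⊥ | push {1}
  [5] u=4 | in ⊤ | out ⊤ | prev ⊥ | push {3}
  [6] u=1 | in ⊤ | out ⊤ | ==
  [7] u=3 | in ⊤ | out ⊤ | ==

Converged values:
  [0] ⊤
  [1] ⊤
  [2] +
  [3] ⊤
  [4] ⊤

7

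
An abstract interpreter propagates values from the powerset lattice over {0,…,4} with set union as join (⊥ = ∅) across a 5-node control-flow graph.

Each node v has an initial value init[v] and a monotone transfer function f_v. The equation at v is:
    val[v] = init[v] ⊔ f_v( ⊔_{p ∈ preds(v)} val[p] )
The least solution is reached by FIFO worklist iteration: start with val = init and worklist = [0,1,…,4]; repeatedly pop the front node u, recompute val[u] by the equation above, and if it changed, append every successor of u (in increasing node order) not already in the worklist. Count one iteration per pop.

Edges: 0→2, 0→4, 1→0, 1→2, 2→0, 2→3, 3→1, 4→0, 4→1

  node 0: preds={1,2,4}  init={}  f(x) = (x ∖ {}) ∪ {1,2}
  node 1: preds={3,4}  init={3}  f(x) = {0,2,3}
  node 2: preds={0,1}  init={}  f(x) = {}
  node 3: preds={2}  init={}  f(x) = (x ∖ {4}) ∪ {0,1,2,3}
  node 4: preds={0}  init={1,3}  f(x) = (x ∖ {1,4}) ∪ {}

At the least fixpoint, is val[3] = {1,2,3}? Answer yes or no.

no

Trace (11 dequeues):
  [1] u=0 | in {1,3} | out {1,2,3} | prev {} | push {}
  [2] u=1 | in {1,3} | out {0,2,3} | prev {3} | push {0}
  [3] u=2 | in {0,1,2,3} | out {} | ==
  [4] u=3 | in {} | out {0,1,2,3} | prev {} | push {1}
  [5] u=4 | in {1,2,3} | out {1,2,3} | prev {1,3} | push {}
  [6] u=0 | in {0,1,2,3} | out {0,1,2,3} | prev {1,2,3} | push {2,4}
  [7] u=1 | in {0,1,2,3} | out {0,2,3} | ==
  [8] u=2 | in {0,1,2,3} | out {} | ==
  [9] u=4 | in {0,1,2,3} | out {0,1,2,3} | prev {1,2,3} | push {0,1}
  [10] u=0 | in {0,1,2,3} | out {0,1,2,3} | ==
  [11] u=1 | in {0,1,2,3} | out {0,2,3} | ==

Converged values:
  [0] {0,1,2,3}
  [1] {0,2,3}
  [2] {}
  [3] {0,1,2,3}
  [4] {0,1,2,3}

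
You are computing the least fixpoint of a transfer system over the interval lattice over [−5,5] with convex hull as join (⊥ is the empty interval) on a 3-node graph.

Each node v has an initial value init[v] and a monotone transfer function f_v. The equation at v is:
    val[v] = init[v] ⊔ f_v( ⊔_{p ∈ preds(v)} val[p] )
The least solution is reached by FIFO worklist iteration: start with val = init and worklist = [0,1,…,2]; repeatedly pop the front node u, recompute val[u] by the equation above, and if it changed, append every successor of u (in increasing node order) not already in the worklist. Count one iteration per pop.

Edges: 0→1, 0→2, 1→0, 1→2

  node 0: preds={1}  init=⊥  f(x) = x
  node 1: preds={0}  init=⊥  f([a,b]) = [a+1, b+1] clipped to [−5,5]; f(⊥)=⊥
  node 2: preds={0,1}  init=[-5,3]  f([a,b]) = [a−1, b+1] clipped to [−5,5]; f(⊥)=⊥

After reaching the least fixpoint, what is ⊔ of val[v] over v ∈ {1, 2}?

Worklist (3 pops):
  #1 pop 0: in=⊥ → ⊥ (no change)
  #2 pop 1: in=⊥ → ⊥ (no change)
  #3 pop 2: in=⊥ → [-5,3] (no change)

Fixpoint:
  val[0] = ⊥
  val[1] = ⊥
  val[2] = [-5,3]

[-5,3]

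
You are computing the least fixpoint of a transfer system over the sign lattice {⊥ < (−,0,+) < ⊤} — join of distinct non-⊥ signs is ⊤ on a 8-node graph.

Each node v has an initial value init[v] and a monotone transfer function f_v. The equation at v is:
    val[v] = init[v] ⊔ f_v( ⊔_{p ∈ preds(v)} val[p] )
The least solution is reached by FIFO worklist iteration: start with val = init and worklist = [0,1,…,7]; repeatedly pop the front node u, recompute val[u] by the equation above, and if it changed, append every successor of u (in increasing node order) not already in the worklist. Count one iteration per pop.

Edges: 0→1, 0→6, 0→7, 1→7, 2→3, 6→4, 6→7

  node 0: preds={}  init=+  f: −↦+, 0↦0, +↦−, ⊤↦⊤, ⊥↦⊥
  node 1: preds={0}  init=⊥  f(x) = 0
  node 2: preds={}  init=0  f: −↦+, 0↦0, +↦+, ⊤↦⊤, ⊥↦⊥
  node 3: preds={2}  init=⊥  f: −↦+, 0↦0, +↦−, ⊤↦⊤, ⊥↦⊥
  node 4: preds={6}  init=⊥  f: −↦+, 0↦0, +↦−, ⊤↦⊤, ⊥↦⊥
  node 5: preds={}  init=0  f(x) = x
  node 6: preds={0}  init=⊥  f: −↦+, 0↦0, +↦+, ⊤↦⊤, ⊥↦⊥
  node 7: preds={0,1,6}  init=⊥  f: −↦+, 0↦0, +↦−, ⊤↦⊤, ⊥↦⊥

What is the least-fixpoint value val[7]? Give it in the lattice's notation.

Worklist (9 pops):
  #1 pop 0: in=⊥ → + (no change)
  #2 pop 1: in=+ → 0 (was ⊥); enqueue []
  #3 pop 2: in=⊥ → 0 (no change)
  #4 pop 3: in=0 → 0 (was ⊥); enqueue []
  #5 pop 4: in=⊥ → ⊥ (no change)
  #6 pop 5: in=⊥ → 0 (no change)
  #7 pop 6: in=+ → + (was ⊥); enqueue [4]
  #8 pop 7: in=⊤ → ⊤ (was ⊥); enqueue []
  #9 pop 4: in=+ → − (was ⊥); enqueue []

Fixpoint:
  val[0] = +
  val[1] = 0
  val[2] = 0
  val[3] = 0
  val[4] = −
  val[5] = 0
  val[6] = +
  val[7] = ⊤

⊤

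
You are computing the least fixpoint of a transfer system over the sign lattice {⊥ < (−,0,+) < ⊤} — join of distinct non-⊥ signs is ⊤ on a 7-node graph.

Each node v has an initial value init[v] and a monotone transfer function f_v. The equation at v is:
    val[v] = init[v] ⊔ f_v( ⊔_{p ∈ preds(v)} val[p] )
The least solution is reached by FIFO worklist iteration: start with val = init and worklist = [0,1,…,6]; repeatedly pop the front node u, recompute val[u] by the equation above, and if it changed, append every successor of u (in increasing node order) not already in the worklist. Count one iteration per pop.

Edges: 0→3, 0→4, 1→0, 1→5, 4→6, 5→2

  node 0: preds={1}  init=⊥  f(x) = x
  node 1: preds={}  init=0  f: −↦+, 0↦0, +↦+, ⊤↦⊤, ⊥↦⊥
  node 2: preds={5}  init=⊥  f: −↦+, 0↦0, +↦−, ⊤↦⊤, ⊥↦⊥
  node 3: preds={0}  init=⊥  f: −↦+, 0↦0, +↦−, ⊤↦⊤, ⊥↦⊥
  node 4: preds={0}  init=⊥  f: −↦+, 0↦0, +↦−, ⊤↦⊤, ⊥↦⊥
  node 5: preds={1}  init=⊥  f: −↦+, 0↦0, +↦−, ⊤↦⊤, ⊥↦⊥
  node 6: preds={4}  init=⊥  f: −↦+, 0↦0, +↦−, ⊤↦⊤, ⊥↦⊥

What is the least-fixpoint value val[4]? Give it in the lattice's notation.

0

Iteration log — 8 steps:
  step 1. node 0  ⊔preds=0  new=0  old=⊥  +wl: 
  step 2. node 1  ⊔preds=⊥  new=0  stable
  step 3. node 2  ⊔preds=⊥  new=⊥  stable
  step 4. node 3  ⊔preds=0  new=0  old=⊥  +wl: 
  step 5. node 4  ⊔preds=0  new=0  old=⊥  +wl: 
  step 6. node 5  ⊔preds=0  new=0  old=⊥  +wl: 2
  step 7. node 6  ⊔preds=0  new=0  old=⊥  +wl: 
  step 8. node 2  ⊔preds=0  new=0  old=⊥  +wl: 

Least fixpoint reached:
  node 0: 0
  node 1: 0
  node 2: 0
  node 3: 0
  node 4: 0
  node 5: 0
  node 6: 0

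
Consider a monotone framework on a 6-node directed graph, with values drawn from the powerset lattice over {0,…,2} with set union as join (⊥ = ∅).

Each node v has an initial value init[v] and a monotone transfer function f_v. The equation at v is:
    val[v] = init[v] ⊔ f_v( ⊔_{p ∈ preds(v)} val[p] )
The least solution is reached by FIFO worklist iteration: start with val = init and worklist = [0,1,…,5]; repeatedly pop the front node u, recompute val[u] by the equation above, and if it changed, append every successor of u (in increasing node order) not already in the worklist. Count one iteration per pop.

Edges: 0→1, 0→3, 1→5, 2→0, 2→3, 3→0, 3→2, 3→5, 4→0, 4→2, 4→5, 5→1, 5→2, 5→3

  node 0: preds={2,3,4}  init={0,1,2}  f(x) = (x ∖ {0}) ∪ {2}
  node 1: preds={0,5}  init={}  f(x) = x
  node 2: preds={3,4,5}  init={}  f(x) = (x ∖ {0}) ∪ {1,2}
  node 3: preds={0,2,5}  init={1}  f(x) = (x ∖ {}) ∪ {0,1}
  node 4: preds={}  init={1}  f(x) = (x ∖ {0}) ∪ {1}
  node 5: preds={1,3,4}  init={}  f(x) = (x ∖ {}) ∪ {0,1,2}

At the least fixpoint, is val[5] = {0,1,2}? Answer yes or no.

Trace (10 dequeues):
  [1] u=0 | in {1} | out {0,1,2} | ==
  [2] u=1 | in {0,1,2} | out {0,1,2} | prev {} | push {}
  [3] u=2 | in {1} | out {1,2} | prev {} | push {0}
  [4] u=3 | in {0,1,2} | out {0,1,2} | prev {1} | push {2}
  [5] u=4 | in {} | out {1} | ==
  [6] u=5 | in {0,1,2} | out {0,1,2} | prev {} | push {1,3}
  [7] u=0 | in {0,1,2} | out {0,1,2} | ==
  [8] u=2 | in {0,1,2} | out {1,2} | ==
  [9] u=1 | in {0,1,2} | out {0,1,2} | ==
  [10] u=3 | in {0,1,2} | out {0,1,2} | ==

Converged values:
  [0] {0,1,2}
  [1] {0,1,2}
  [2] {1,2}
  [3] {0,1,2}
  [4] {1}
  [5] {0,1,2}

yes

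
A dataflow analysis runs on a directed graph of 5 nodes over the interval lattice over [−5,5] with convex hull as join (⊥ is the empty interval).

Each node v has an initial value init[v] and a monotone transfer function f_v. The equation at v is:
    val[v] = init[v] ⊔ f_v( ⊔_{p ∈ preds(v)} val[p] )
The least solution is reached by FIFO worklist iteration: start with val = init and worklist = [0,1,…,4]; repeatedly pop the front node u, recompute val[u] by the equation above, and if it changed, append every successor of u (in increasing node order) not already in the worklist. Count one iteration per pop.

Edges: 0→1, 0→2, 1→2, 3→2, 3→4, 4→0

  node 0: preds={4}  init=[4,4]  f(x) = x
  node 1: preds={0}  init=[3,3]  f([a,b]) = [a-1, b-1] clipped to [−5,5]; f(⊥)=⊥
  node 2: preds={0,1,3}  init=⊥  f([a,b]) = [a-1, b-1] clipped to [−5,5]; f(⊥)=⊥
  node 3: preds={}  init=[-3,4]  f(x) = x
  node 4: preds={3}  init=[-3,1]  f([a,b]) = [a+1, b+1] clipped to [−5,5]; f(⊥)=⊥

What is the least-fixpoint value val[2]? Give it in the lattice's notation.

Trace (8 dequeues):
  [1] u=0 | in [-3,1] | out [-3,4] | prev [4,4] | push {}
  [2] u=1 | in [-3,4] | out [-4,3] | prev [3,3] | push {}
  [3] u=2 | in [-4,4] | out [-5,3] | prev ⊥ | push {}
  [4] u=3 | in ⊥ | out [-3,4] | ==
  [5] u=4 | in [-3,4] | out [-3,5] | prev [-3,1] | push {0}
  [6] u=0 | in [-3,5] | out [-3,5] | prev [-3,4] | push {1,2}
  [7] u=1 | in [-3,5] | out [-4,4] | prev [-4,3] | push {}
  [8] u=2 | in [-4,5] | out [-5,4] | prev [-5,3] | push {}

Converged values:
  [0] [-3,5]
  [1] [-4,4]
  [2] [-5,4]
  [3] [-3,4]
  [4] [-3,5]

[-5,4]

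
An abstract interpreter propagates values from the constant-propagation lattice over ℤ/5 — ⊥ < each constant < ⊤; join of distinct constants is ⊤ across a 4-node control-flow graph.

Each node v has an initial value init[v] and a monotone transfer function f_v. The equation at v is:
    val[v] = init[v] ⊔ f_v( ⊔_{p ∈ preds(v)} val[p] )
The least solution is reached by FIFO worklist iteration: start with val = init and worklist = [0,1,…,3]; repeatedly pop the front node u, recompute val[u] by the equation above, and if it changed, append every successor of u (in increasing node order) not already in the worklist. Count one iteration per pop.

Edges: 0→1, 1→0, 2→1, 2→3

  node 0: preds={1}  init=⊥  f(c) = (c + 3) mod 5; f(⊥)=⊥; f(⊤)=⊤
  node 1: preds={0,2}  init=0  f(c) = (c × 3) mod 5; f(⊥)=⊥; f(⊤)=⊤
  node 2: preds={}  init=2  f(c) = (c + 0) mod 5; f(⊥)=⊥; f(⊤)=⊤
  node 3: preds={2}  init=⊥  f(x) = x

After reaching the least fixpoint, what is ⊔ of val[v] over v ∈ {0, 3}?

⊤

Worklist (6 pops):
  #1 pop 0: in=0 → 3 (was ⊥); enqueue []
  #2 pop 1: in=⊤ → ⊤ (was 0); enqueue [0]
  #3 pop 2: in=⊥ → 2 (no change)
  #4 pop 3: in=2 → 2 (was ⊥); enqueue []
  #5 pop 0: in=⊤ → ⊤ (was 3); enqueue [1]
  #6 pop 1: in=⊤ → ⊤ (no change)

Fixpoint:
  val[0] = ⊤
  val[1] = ⊤
  val[2] = 2
  val[3] = 2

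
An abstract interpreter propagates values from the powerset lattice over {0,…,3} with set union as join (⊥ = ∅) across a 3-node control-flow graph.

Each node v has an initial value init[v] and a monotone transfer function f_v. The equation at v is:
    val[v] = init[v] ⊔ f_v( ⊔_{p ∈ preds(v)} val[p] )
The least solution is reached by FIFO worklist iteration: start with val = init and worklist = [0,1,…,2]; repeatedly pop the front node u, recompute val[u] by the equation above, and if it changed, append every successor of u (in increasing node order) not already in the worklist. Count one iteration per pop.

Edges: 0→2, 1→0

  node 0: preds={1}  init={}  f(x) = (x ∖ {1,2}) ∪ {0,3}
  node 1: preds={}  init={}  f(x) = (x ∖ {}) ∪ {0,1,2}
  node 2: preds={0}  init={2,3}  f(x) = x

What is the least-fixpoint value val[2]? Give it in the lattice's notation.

Worklist (4 pops):
  #1 pop 0: in={} → {0,3} (was {}); enqueue []
  #2 pop 1: in={} → {0,1,2} (was {}); enqueue [0]
  #3 pop 2: in={0,3} → {0,2,3} (was {2,3}); enqueue []
  #4 pop 0: in={0,1,2} → {0,3} (no change)

Fixpoint:
  val[0] = {0,3}
  val[1] = {0,1,2}
  val[2] = {0,2,3}

{0,2,3}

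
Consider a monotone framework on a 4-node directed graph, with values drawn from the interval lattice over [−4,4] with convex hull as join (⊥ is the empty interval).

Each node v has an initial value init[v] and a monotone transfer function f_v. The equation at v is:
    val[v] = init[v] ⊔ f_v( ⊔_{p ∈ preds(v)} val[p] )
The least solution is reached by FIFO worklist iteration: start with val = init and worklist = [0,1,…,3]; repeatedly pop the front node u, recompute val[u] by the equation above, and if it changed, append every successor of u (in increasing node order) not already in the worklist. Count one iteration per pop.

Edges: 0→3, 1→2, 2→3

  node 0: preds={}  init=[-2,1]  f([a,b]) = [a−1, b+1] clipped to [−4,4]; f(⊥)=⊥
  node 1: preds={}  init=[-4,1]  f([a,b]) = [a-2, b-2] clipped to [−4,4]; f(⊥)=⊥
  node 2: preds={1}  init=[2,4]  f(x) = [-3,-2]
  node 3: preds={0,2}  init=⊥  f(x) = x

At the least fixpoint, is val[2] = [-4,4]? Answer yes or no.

no

Trace (4 dequeues):
  [1] u=0 | in ⊥ | out [-2,1] | ==
  [2] u=1 | in ⊥ | out [-4,1] | ==
  [3] u=2 | in [-4,1] | out [-3,4] | prev [2,4] | push {}
  [4] u=3 | in [-3,4] | out [-3,4] | prev ⊥ | push {}

Converged values:
  [0] [-2,1]
  [1] [-4,1]
  [2] [-3,4]
  [3] [-3,4]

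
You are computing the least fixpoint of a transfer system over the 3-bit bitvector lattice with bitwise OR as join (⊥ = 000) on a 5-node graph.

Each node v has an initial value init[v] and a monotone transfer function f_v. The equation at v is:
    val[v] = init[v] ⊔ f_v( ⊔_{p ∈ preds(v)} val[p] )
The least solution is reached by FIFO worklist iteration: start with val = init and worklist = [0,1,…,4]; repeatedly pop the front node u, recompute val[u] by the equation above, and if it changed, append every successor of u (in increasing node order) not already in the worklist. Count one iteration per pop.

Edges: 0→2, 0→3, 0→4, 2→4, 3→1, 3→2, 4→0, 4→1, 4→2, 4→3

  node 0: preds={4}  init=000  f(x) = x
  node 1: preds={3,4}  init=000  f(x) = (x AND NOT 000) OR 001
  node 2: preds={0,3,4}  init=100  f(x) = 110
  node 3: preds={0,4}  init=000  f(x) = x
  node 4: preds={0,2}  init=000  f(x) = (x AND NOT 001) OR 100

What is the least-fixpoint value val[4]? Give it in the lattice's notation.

110

Trace (12 dequeues):
  [1] u=0 | in 000 | out 000 | ==
  [2] u=1 | in 000 | out 001 | prev 000 | push {}
  [3] u=2 | in 000 | out 110 | prev 100 | push {}
  [4] u=3 | in 000 | out 000 | ==
  [5] u=4 | in 110 | out 110 | prev 000 | push {0,1,2,3}
  [6] u=0 | in 110 | out 110 | prev 000 | push {4}
  [7] u=1 | in 110 | out 111 | prev 001 | push {}
  [8] u=2 | in 110 | out 110 | ==
  [9] u=3 | in 110 | out 110 | prev 000 | push {1,2}
  [10] u=4 | in 110 | out 110 | ==
  [11] u=1 | in 110 | out 111 | ==
  [12] u=2 | in 110 | out 110 | ==

Converged values:
  [0] 110
  [1] 111
  [2] 110
  [3] 110
  [4] 110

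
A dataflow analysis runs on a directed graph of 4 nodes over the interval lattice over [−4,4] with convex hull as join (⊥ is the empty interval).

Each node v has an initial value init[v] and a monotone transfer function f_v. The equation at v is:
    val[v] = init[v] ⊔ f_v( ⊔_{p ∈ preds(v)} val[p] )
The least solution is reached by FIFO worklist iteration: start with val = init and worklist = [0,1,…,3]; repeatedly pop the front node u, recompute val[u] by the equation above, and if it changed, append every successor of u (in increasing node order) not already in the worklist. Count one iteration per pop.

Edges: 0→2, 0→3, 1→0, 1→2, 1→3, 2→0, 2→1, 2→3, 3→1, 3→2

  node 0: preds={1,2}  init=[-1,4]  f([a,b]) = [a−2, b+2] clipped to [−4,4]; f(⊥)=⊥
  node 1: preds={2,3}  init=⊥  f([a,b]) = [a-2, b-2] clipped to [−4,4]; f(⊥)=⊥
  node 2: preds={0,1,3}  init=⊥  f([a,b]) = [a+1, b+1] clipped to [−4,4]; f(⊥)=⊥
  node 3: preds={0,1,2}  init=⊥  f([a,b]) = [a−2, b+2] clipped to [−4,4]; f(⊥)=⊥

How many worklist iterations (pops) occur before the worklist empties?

Trace (12 dequeues):
  [1] u=0 | in ⊥ | out [-1,4] | ==
  [2] u=1 | in ⊥ | out ⊥ | ==
  [3] u=2 | in [-1,4] | out [0,4] | prev ⊥ | push {0,1}
  [4] u=3 | in [-1,4] | out [-3,4] | prev ⊥ | push {2}
  [5] u=0 | in [0,4] | out [-2,4] | prev [-1,4] | push {3}
  [6] u=1 | in [-3,4] | out [-4,2] | prev ⊥ | push {0}
  [7] u=2 | in [-4,4] | out [-3,4] | prev [0,4] | push {1}
  [8] u=3 | in [-4,4] | out [-4,4] | prev [-3,4] | push {2}
  [9] u=0 | in [-4,4] | out [-4,4] | prev [-2,4] | push {3}
  [10] u=1 | in [-4,4] | out [-4,2] | ==
  [11] u=2 | in [-4,4] | out [-3,4] | ==
  [12] u=3 | in [-4,4] | out [-4,4] | ==

Converged values:
  [0] [-4,4]
  [1] [-4,2]
  [2] [-3,4]
  [3] [-4,4]

12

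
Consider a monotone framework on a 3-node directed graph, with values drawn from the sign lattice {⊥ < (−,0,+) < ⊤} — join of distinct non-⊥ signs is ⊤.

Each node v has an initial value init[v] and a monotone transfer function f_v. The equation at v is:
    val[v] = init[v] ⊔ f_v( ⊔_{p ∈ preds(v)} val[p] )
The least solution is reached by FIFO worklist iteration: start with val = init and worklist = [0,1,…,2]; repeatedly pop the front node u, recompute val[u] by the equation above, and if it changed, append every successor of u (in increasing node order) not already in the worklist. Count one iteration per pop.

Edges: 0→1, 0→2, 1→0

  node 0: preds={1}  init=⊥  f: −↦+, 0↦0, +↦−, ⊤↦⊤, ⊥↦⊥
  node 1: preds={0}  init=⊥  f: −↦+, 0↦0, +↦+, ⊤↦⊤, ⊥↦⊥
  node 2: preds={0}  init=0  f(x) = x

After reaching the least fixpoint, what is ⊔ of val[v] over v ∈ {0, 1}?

⊥

Worklist (3 pops):
  #1 pop 0: in=⊥ → ⊥ (no change)
  #2 pop 1: in=⊥ → ⊥ (no change)
  #3 pop 2: in=⊥ → 0 (no change)

Fixpoint:
  val[0] = ⊥
  val[1] = ⊥
  val[2] = 0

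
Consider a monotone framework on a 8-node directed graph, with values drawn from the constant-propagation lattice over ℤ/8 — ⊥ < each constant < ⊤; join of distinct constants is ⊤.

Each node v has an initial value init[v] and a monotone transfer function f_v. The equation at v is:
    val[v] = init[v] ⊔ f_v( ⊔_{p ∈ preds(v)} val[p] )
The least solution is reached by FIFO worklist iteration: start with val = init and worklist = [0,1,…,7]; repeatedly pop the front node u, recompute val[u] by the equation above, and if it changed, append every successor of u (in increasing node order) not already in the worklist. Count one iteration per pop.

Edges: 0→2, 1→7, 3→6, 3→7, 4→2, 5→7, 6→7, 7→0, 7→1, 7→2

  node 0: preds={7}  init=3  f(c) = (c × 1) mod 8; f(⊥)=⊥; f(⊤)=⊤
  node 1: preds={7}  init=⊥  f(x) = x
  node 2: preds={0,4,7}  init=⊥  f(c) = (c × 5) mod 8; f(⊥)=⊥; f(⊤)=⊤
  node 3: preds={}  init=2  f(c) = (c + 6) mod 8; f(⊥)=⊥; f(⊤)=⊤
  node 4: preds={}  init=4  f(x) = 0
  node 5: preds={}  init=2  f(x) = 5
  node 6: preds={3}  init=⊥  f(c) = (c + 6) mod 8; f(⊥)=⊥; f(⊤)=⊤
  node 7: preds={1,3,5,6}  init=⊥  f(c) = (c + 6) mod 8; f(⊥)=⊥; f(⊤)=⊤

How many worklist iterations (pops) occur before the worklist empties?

13

Worklist (13 pops):
  #1 pop 0: in=⊥ → 3 (no change)
  #2 pop 1: in=⊥ → ⊥ (no change)
  #3 pop 2: in=⊤ → ⊤ (was ⊥); enqueue []
  #4 pop 3: in=⊥ → 2 (no change)
  #5 pop 4: in=⊥ → ⊤ (was 4); enqueue [2]
  #6 pop 5: in=⊥ → ⊤ (was 2); enqueue []
  #7 pop 6: in=2 → 0 (was ⊥); enqueue []
  #8 pop 7: in=⊤ → ⊤ (was ⊥); enqueue [0,1]
  #9 pop 2: in=⊤ → ⊤ (no change)
  #10 pop 0: in=⊤ → ⊤ (was 3); enqueue [2]
  #11 pop 1: in=⊤ → ⊤ (was ⊥); enqueue [7]
  #12 pop 2: in=⊤ → ⊤ (no change)
  #13 pop 7: in=⊤ → ⊤ (no change)

Fixpoint:
  val[0] = ⊤
  val[1] = ⊤
  val[2] = ⊤
  val[3] = 2
  val[4] = ⊤
  val[5] = ⊤
  val[6] = 0
  val[7] = ⊤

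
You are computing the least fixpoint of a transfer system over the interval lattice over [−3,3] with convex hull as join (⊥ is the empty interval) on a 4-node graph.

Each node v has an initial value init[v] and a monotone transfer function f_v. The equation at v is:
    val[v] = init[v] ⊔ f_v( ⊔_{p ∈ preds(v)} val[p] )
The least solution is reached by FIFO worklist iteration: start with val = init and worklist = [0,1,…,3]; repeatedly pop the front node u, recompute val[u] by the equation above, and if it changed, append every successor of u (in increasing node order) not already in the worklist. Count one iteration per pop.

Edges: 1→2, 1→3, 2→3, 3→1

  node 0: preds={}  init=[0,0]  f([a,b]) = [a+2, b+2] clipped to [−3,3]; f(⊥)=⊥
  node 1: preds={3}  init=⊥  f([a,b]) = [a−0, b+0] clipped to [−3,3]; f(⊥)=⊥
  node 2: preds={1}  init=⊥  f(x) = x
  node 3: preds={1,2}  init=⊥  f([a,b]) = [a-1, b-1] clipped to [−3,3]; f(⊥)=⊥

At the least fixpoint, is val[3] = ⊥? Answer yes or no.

yes

Trace (4 dequeues):
  [1] u=0 | in ⊥ | out [0,0] | ==
  [2] u=1 | in ⊥ | out ⊥ | ==
  [3] u=2 | in ⊥ | out ⊥ | ==
  [4] u=3 | in ⊥ | out ⊥ | ==

Converged values:
  [0] [0,0]
  [1] ⊥
  [2] ⊥
  [3] ⊥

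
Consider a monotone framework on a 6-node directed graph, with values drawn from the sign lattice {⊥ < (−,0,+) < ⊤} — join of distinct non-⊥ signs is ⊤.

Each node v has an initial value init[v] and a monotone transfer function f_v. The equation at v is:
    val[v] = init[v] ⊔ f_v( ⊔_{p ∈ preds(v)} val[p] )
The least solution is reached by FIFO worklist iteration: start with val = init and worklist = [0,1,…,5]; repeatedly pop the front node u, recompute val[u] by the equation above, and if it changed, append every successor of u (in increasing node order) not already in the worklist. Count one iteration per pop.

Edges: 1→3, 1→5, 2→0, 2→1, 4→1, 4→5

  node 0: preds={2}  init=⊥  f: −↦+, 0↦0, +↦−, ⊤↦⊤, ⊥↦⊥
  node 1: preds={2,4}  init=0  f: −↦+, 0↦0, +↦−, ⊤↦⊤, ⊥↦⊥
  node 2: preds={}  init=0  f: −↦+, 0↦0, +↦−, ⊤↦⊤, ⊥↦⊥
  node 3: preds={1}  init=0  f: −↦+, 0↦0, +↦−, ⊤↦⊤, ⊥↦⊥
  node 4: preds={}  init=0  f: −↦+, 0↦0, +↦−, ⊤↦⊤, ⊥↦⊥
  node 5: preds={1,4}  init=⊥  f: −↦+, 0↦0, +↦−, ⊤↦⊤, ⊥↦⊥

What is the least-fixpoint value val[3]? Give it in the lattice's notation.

Iteration log — 6 steps:
  step 1. node 0  ⊔preds=0  new=0  old=⊥  +wl: 
  step 2. node 1  ⊔preds=0  new=0  stable
  step 3. node 2  ⊔preds=⊥  new=0  stable
  step 4. node 3  ⊔preds=0  new=0  stable
  step 5. node 4  ⊔preds=⊥  new=0  stable
  step 6. node 5  ⊔preds=0  new=0  old=⊥  +wl: 

Least fixpoint reached:
  node 0: 0
  node 1: 0
  node 2: 0
  node 3: 0
  node 4: 0
  node 5: 0

0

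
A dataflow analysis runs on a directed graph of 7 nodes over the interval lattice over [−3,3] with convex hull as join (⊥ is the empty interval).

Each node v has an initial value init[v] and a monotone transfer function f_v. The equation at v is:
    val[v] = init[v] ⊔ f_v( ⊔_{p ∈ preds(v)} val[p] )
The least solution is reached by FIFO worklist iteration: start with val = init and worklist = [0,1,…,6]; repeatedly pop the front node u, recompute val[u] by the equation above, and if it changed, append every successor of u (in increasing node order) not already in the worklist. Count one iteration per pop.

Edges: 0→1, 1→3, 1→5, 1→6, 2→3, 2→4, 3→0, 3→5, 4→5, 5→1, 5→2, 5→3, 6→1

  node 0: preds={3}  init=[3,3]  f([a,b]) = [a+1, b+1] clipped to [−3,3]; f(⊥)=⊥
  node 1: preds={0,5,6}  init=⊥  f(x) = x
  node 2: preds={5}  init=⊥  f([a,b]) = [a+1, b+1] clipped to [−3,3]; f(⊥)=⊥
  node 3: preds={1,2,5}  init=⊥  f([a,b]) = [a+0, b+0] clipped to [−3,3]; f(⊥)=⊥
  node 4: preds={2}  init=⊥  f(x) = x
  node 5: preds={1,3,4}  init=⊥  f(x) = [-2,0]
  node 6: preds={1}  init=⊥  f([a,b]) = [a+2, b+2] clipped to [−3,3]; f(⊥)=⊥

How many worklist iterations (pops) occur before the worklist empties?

Trace (17 dequeues):
  [1] u=0 | in ⊥ | out [3,3] | ==
  [2] u=1 | in [3,3] | out [3,3] | prev ⊥ | push {}
  [3] u=2 | in ⊥ | out ⊥ | ==
  [4] u=3 | in [3,3] | out [3,3] | prev ⊥ | push {0}
  [5] u=4 | in ⊥ | out ⊥ | ==
  [6] u=5 | in [3,3] | out [-2,0] | prev ⊥ | push {1,2,3}
  [7] u=6 | in [3,3] | out [3,3] | prev ⊥ | push {}
  [8] u=0 | in [3,3] | out [3,3] | ==
  [9] u=1 | in [-2,3] | out [-2,3] | prev [3,3] | push {5,6}
  [10] u=2 | in [-2,0] | out [-1,1] | prev ⊥ | push {4}
  [11] u=3 | in [-2,3] | out [-2,3] | prev [3,3] | push {0}
  [12] u=5 | in [-2,3] | out [-2,0] | ==
  [13] u=6 | in [-2,3] | out [0,3] | prev [3,3] | push {1}
  [14] u=4 | in [-1,1] | out [-1,1] | prev ⊥ | push {5}
  [15] u=0 | in [-2,3] | out [-1,3] | prev [3,3] | push {}
  [16] u=1 | in [-2,3] | out [-2,3] | ==
  [17] u=5 | in [-2,3] | out [-2,0] | ==

Converged values:
  [0] [-1,3]
  [1] [-2,3]
  [2] [-1,1]
  [3] [-2,3]
  [4] [-1,1]
  [5] [-2,0]
  [6] [0,3]

17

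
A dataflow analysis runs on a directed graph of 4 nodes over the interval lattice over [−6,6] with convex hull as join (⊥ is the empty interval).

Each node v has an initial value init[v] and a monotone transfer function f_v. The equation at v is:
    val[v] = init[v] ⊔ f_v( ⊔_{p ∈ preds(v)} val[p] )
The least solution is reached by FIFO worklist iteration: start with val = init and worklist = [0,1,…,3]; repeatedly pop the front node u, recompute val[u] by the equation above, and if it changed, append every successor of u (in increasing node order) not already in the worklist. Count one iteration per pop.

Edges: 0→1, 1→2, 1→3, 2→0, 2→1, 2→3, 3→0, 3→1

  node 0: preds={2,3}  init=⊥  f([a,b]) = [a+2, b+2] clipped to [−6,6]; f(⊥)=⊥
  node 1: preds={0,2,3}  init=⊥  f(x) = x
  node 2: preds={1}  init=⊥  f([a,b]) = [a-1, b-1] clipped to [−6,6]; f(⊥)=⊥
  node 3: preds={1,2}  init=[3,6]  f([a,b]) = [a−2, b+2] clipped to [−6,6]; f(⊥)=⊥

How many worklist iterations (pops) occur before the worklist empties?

18

Trace (18 dequeues):
  [1] u=0 | in [3,6] | out [5,6] | prev ⊥ | push {}
  [2] u=1 | in [3,6] | out [3,6] | prev ⊥ | push {}
  [3] u=2 | in [3,6] | out [2,5] | prev ⊥ | push {0,1}
  [4] u=3 | in [2,6] | out [0,6] | prev [3,6] | push {}
  [5] u=0 | in [0,6] | out [2,6] | prev [5,6] | push {}
  [6] u=1 | in [0,6] | out [0,6] | prev [3,6] | push {2,3}
  [7] u=2 | in [0,6] | out [-1,5] | prev [2,5] | push {0,1}
  [8] u=3 | in [-1,6] | out [-3,6] | prev [0,6] | push {}
  [9] u=0 | in [-3,6] | out [-1,6] | prev [2,6] | push {}
  [10] u=1 | in [-3,6] | out [-3,6] | prev [0,6] | push {2,3}
  [11] u=2 | in [-3,6] | out [-4,5] | prev [-1,5] | push {0,1}
  [12] u=3 | in [-4,6] | out [-6,6] | prev [-3,6] | push {}
  [13] u=0 | in [-6,6] | out [-4,6] | prev [-1,6] | push {}
  [14] u=1 | in [-6,6] | out [-6,6] | prev [-3,6] | push {2,3}
  [15] u=2 | in [-6,6] | out [-6,5] | prev [-4,5] | push {0,1}
  [16] u=3 | in [-6,6] | out [-6,6] | ==
  [17] u=0 | in [-6,6] | out [-4,6] | ==
  [18] u=1 | in [-6,6] | out [-6,6] | ==

Converged values:
  [0] [-4,6]
  [1] [-6,6]
  [2] [-6,5]
  [3] [-6,6]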